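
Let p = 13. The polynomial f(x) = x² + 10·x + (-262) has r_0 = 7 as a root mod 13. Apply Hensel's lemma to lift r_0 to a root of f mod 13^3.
r_2 = 189 (mod 2197)

Hensel: r_{i+1} = r_i − f(r_i)·(f′(r_i))^{-1} mod 13^{i+2}, f′(x) = 2x + 10. Iterate:
  r_0 = 7 (mod 13)
  r_1 = 20 (mod 169)
  r_2 = 189 (mod 2197)
Final: r = 189 satisfies f(r) ≡ 0 mod 13^3.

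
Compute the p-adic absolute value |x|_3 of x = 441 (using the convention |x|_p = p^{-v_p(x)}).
|441|_3 = 1/9

Step 1 — compute v_3(x) by factoring powers of 3 out of the numerator and denominator: v_3(441) = 2. Step 2 — apply |x|_p = p^{-v_p(x)} = 3^{-2} = 1/9.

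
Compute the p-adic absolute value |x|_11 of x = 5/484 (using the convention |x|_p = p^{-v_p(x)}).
|5/484|_11 = 121

Step 1 — compute v_11(x) by factoring powers of 11 out of the numerator and denominator: v_11(5/484) = -2. Step 2 — apply |x|_p = p^{-v_p(x)} = 11^{2} = 121.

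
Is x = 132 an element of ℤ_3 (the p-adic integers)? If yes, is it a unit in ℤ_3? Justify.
x ∈ ℤ_3 but not a unit; v_3(x) = 1 > 0

ℤ_3 = {x ∈ ℚ_3 : v_3(x) ≥ 0} and ℤ_3^× = {x ∈ ℤ_3 : v_3(x) = 0}. Here v_3(132) = v_3(num) − v_3(den) = 1; compare against these criteria.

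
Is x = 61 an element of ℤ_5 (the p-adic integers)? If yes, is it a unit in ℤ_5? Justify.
x ∈ ℤ_5^× (unit); v_5(x) = 0

ℤ_5 = {x ∈ ℚ_5 : v_5(x) ≥ 0} and ℤ_5^× = {x ∈ ℤ_5 : v_5(x) = 0}. Here v_5(61) = v_5(num) − v_5(den) = 0; compare against these criteria.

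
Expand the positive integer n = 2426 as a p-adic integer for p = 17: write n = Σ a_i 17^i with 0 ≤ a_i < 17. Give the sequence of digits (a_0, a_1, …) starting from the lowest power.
(a_0, a_1, …) = (12, 6, 8)

Repeated division by 17 gives the digits low-to-high: 2426 = 12 + 6·17^1 + 8·17^2. Digit sequence: (12, 6, 8).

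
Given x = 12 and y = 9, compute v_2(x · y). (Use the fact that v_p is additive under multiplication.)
v_2(108) = 2

v_p(x) = 2 (factor: 12 = 2^2 · 3); v_p(y) = 0 (factor: 9 = 2^0 · 9). Additivity: v_p(xy) = v_p(x) + v_p(y) = 2 + 0 = 2. (Direct check: xy = 108 = 2^2 · (27).)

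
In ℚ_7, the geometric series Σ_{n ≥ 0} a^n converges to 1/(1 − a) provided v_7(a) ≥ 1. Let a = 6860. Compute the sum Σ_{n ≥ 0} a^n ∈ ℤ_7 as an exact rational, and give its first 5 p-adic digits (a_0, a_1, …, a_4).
Σ a^n = 1/(1 − a) = -1/6859;  first 5 digits = (1, 0, 0, 6, 2)

v_7(a) = 3 ≥ 1, so the series converges in ℤ_7 to 1/(1 − a) = 1/(1 − 6860) = -1/6859. Expand this rational in ℤ_7: compute digits iteratively via d_i = x_i mod 7, x_{i+1} = (x_i − d_i)/7. The first 5 digits are (1, 0, 0, 6, 2).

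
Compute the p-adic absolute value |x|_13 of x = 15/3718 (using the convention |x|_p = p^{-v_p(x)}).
|15/3718|_13 = 169

Step 1 — compute v_13(x) by factoring powers of 13 out of the numerator and denominator: v_13(15/3718) = -2. Step 2 — apply |x|_p = p^{-v_p(x)} = 13^{2} = 169.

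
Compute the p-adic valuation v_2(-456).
v_2(-456) = 3

v_2(n) is the largest exponent k such that 2^k divides n. Factor out: -456 = -2^3 · 57. (Sign doesn't affect v_p.) So v_2(-456) = 3.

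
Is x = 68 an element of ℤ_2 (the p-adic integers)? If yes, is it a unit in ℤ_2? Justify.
x ∈ ℤ_2 but not a unit; v_2(x) = 2 > 0

ℤ_2 = {x ∈ ℚ_2 : v_2(x) ≥ 0} and ℤ_2^× = {x ∈ ℤ_2 : v_2(x) = 0}. Here v_2(68) = v_2(num) − v_2(den) = 2; compare against these criteria.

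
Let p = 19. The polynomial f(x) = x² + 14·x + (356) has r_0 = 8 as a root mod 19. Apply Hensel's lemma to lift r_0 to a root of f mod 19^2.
r_1 = 255 (mod 361)

Hensel: r_{i+1} = r_i − f(r_i)·(f′(r_i))^{-1} mod 19^{i+2}, f′(x) = 2x + 14. Iterate:
  r_0 = 8 (mod 19)
  r_1 = 255 (mod 361)
Final: r = 255 satisfies f(r) ≡ 0 mod 19^2.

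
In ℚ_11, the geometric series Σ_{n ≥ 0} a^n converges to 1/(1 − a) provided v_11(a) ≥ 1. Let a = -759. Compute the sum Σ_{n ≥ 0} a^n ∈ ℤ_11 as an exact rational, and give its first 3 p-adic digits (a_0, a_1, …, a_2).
Σ a^n = 1/(1 − a) = 1/760;  first 3 digits = (1, 8, 2)

v_11(a) = 1 ≥ 1, so the series converges in ℤ_11 to 1/(1 − a) = 1/(1 − (-759)) = 1/760. Expand this rational in ℤ_11: compute digits iteratively via d_i = x_i mod 11, x_{i+1} = (x_i − d_i)/11. The first 3 digits are (1, 8, 2).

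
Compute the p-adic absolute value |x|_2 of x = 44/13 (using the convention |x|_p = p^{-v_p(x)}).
|44/13|_2 = 1/4

Step 1 — compute v_2(x) by factoring powers of 2 out of the numerator and denominator: v_2(44/13) = 2. Step 2 — apply |x|_p = p^{-v_p(x)} = 2^{-2} = 1/4.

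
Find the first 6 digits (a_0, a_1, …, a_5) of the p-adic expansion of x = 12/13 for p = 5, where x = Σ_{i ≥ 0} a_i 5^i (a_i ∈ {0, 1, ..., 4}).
(a_0, …, a_5) = (4, 4, 1, 0, 3, 4)

v_5(12/13) = 0 (numerator and denominator both coprime to 5), so x ∈ ℤ_5^×. Compute digits iteratively via a_i = x_i mod 5, x_{i+1} = (x_i − a_i)/5, with x_0 = x:
  x_0 = 12/13;  a_0 = 4;  x_1 = (x_0 − 4)/5 = -8/13
  x_1 = -8/13;  a_1 = 4;  x_2 = (x_1 − 4)/5 = -12/13
  x_2 = -12/13;  a_2 = 1;  x_3 = (x_2 − 1)/5 = -5/13
  x_3 = -5/13;  a_3 = 0;  x_4 = (x_3 − 0)/5 = -1/13
  x_4 = -1/13;  a_4 = 3;  x_5 = (x_4 − 3)/5 = -8/13
  x_5 = -8/13;  a_5 = 4;  x_6 = (x_5 − 4)/5 = -12/13
Digits: (4, 4, 1, 0, 3, 4).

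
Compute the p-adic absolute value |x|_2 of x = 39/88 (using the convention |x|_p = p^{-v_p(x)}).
|39/88|_2 = 8

Step 1 — compute v_2(x) by factoring powers of 2 out of the numerator and denominator: v_2(39/88) = -3. Step 2 — apply |x|_p = p^{-v_p(x)} = 2^{3} = 8.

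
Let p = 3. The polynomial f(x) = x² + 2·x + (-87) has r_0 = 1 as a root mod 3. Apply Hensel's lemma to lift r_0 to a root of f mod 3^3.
r_2 = 13 (mod 27)

Hensel: r_{i+1} = r_i − f(r_i)·(f′(r_i))^{-1} mod 3^{i+2}, f′(x) = 2x + 2. Iterate:
  r_0 = 1 (mod 3)
  r_1 = 4 (mod 9)
  r_2 = 13 (mod 27)
Final: r = 13 satisfies f(r) ≡ 0 mod 3^3.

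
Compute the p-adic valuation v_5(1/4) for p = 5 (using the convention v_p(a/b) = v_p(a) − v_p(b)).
v_5(1/4) = 0

Factor powers of 5 from the numerator and denominator of the reduced fraction: 1 = 5^0 · 1 and 4 = 5^0 · 4. Apply v_p(a/b) = v_p(a) − v_p(b): v_5(1/4) = 0 − 0 = 0.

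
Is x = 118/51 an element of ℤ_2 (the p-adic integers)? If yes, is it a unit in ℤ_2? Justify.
x ∈ ℤ_2 but not a unit; v_2(x) = 1 > 0

ℤ_2 = {x ∈ ℚ_2 : v_2(x) ≥ 0} and ℤ_2^× = {x ∈ ℤ_2 : v_2(x) = 0}. Here v_2(118/51) = v_2(num) − v_2(den) = 1; compare against these criteria.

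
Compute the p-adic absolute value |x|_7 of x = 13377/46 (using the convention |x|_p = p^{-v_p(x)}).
|13377/46|_7 = 1/343

Step 1 — compute v_7(x) by factoring powers of 7 out of the numerator and denominator: v_7(13377/46) = 3. Step 2 — apply |x|_p = p^{-v_p(x)} = 7^{-3} = 1/343.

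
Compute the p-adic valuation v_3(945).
v_3(945) = 3

v_3(n) is the largest exponent k such that 3^k divides n. Factor out: 945 = 3^3 · 35. (Sign doesn't affect v_p.) So v_3(945) = 3.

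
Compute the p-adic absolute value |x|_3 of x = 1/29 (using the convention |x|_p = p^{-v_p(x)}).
|1/29|_3 = 1

Step 1 — compute v_3(x) by factoring powers of 3 out of the numerator and denominator: v_3(1/29) = 0. Step 2 — apply |x|_p = p^{-v_p(x)} = 3^{0} = 1.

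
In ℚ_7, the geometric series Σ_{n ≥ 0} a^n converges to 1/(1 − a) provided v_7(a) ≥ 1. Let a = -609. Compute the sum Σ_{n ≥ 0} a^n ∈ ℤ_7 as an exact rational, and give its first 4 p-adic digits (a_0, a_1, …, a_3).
Σ a^n = 1/(1 − a) = 1/610;  first 4 digits = (1, 4, 3, 2)

v_7(a) = 1 ≥ 1, so the series converges in ℤ_7 to 1/(1 − a) = 1/(1 − (-609)) = 1/610. Expand this rational in ℤ_7: compute digits iteratively via d_i = x_i mod 7, x_{i+1} = (x_i − d_i)/7. The first 4 digits are (1, 4, 3, 2).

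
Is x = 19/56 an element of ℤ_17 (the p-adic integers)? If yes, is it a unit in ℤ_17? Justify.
x ∈ ℤ_17^× (unit); v_17(x) = 0

ℤ_17 = {x ∈ ℚ_17 : v_17(x) ≥ 0} and ℤ_17^× = {x ∈ ℤ_17 : v_17(x) = 0}. Here v_17(19/56) = v_17(num) − v_17(den) = 0; compare against these criteria.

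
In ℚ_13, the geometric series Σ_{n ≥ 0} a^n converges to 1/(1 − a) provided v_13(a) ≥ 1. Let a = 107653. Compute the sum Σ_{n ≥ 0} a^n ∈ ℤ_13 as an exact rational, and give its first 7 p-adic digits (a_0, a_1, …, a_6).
Σ a^n = 1/(1 − a) = -1/107652;  first 7 digits = (1, 0, 0, 10, 3, 0, 9)

v_13(a) = 3 ≥ 1, so the series converges in ℤ_13 to 1/(1 − a) = 1/(1 − 107653) = -1/107652. Expand this rational in ℤ_13: compute digits iteratively via d_i = x_i mod 13, x_{i+1} = (x_i − d_i)/13. The first 7 digits are (1, 0, 0, 10, 3, 0, 9).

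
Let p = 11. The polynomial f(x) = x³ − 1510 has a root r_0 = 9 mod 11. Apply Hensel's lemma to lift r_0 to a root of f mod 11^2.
r_1 = 64 (mod 121)

Hensel: r_{i+1} = r_i − f(r_i)/f′(r_i) mod 11^{i+2}, where f′(x) = 3x². Iterate:
  r_0 = 9 (mod 11)
  r_1 = 64 (mod 121)
Final: r = 64 with f(r) ≡ 0 mod 11^2.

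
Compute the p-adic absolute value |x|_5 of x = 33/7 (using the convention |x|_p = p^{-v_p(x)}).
|33/7|_5 = 1

Step 1 — compute v_5(x) by factoring powers of 5 out of the numerator and denominator: v_5(33/7) = 0. Step 2 — apply |x|_p = p^{-v_p(x)} = 5^{0} = 1.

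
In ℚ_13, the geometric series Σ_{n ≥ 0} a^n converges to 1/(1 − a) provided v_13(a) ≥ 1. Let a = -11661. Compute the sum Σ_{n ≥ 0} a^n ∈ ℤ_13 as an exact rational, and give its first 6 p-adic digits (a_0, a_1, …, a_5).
Σ a^n = 1/(1 − a) = 1/11662;  first 6 digits = (1, 0, 9, 7, 2, 2)

v_13(a) = 2 ≥ 1, so the series converges in ℤ_13 to 1/(1 − a) = 1/(1 − (-11661)) = 1/11662. Expand this rational in ℤ_13: compute digits iteratively via d_i = x_i mod 13, x_{i+1} = (x_i − d_i)/13. The first 6 digits are (1, 0, 9, 7, 2, 2).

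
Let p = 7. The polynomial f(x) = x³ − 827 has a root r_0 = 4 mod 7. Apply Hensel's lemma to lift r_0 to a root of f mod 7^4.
r_3 = 1103 (mod 2401)

Hensel: r_{i+1} = r_i − f(r_i)/f′(r_i) mod 7^{i+2}, where f′(x) = 3x². Iterate:
  r_0 = 4 (mod 7)
  r_1 = 25 (mod 49)
  r_2 = 74 (mod 343)
  r_3 = 1103 (mod 2401)
Final: r = 1103 with f(r) ≡ 0 mod 7^4.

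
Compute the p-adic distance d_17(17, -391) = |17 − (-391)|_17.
d_17(17, -391) = 1/17

Step 1 — x − y = 17 − (-391) = 408. Step 2 — v_17(408) = 1 (factor: 408 = (17^1 · 24); the sign does not affect v_p). Step 3 — |x − y|_17 = 17^{-1} = 1/17.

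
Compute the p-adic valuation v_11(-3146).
v_11(-3146) = 2

v_11(n) is the largest exponent k such that 11^k divides n. Factor out: -3146 = -11^2 · 26. (Sign doesn't affect v_p.) So v_11(-3146) = 2.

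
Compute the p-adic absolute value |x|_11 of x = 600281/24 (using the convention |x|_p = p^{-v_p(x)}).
|600281/24|_11 = 1/14641

Step 1 — compute v_11(x) by factoring powers of 11 out of the numerator and denominator: v_11(600281/24) = 4. Step 2 — apply |x|_p = p^{-v_p(x)} = 11^{-4} = 1/14641.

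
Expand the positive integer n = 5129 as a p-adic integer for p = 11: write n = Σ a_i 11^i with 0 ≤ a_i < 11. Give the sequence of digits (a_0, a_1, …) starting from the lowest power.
(a_0, a_1, …) = (3, 4, 9, 3)

Repeated division by 11 gives the digits low-to-high: 5129 = 3 + 4·11^1 + 9·11^2 + 3·11^3. Digit sequence: (3, 4, 9, 3).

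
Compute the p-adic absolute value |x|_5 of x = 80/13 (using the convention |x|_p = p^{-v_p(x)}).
|80/13|_5 = 1/5

Step 1 — compute v_5(x) by factoring powers of 5 out of the numerator and denominator: v_5(80/13) = 1. Step 2 — apply |x|_p = p^{-v_p(x)} = 5^{-1} = 1/5.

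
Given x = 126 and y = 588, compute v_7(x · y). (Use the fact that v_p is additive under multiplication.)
v_7(74088) = 3

v_p(x) = 1 (factor: 126 = 7^1 · 18); v_p(y) = 2 (factor: 588 = 7^2 · 12). Additivity: v_p(xy) = v_p(x) + v_p(y) = 1 + 2 = 3. (Direct check: xy = 74088 = 7^3 · (216).)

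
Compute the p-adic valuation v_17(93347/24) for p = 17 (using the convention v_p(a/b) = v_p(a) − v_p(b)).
v_17(93347/24) = 3

Factor powers of 17 from the numerator and denominator of the reduced fraction: 93347 = 17^3 · 19 and 24 = 17^0 · 24. Apply v_p(a/b) = v_p(a) − v_p(b): v_17(93347/24) = 3 − 0 = 3.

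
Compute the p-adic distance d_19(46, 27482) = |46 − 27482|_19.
d_19(46, 27482) = 1/6859

Step 1 — x − y = 46 − 27482 = -27436. Step 2 — v_19(-27436) = 3 (factor: -27436 = −(19^3 · 4); the sign does not affect v_p). Step 3 — |x − y|_19 = 19^{-3} = 1/6859.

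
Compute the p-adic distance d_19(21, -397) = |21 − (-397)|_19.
d_19(21, -397) = 1/19

Step 1 — x − y = 21 − (-397) = 418. Step 2 — v_19(418) = 1 (factor: 418 = (19^1 · 22); the sign does not affect v_p). Step 3 — |x − y|_19 = 19^{-1} = 1/19.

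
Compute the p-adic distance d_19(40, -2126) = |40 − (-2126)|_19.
d_19(40, -2126) = 1/361

Step 1 — x − y = 40 − (-2126) = 2166. Step 2 — v_19(2166) = 2 (factor: 2166 = (19^2 · 6); the sign does not affect v_p). Step 3 — |x − y|_19 = 19^{-2} = 1/361.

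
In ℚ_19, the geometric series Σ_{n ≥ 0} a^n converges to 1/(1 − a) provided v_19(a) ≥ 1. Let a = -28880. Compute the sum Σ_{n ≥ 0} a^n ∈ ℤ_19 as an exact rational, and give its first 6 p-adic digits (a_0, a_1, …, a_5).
Σ a^n = 1/(1 − a) = 1/28881;  first 6 digits = (1, 0, 15, 14, 15, 13)

v_19(a) = 2 ≥ 1, so the series converges in ℤ_19 to 1/(1 − a) = 1/(1 − (-28880)) = 1/28881. Expand this rational in ℤ_19: compute digits iteratively via d_i = x_i mod 19, x_{i+1} = (x_i − d_i)/19. The first 6 digits are (1, 0, 15, 14, 15, 13).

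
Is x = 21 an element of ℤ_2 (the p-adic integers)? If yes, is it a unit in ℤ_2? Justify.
x ∈ ℤ_2^× (unit); v_2(x) = 0

ℤ_2 = {x ∈ ℚ_2 : v_2(x) ≥ 0} and ℤ_2^× = {x ∈ ℤ_2 : v_2(x) = 0}. Here v_2(21) = v_2(num) − v_2(den) = 0; compare against these criteria.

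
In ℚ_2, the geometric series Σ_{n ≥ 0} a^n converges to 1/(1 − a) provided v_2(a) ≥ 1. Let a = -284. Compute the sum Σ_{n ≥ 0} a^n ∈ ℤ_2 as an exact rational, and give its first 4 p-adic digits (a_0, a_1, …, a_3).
Σ a^n = 1/(1 − a) = 1/285;  first 4 digits = (1, 0, 1, 0)

v_2(a) = 2 ≥ 1, so the series converges in ℤ_2 to 1/(1 − a) = 1/(1 − (-284)) = 1/285. Expand this rational in ℤ_2: compute digits iteratively via d_i = x_i mod 2, x_{i+1} = (x_i − d_i)/2. The first 4 digits are (1, 0, 1, 0).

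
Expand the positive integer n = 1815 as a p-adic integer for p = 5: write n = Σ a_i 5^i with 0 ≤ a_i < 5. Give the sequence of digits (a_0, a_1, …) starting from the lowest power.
(a_0, a_1, …) = (0, 3, 2, 4, 2)

Repeated division by 5 gives the digits low-to-high: 1815 = 3·5^1 + 2·5^2 + 4·5^3 + 2·5^4. Digit sequence: (0, 3, 2, 4, 2).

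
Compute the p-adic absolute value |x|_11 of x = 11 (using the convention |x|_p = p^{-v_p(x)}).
|11|_11 = 1/11

Step 1 — compute v_11(x) by factoring powers of 11 out of the numerator and denominator: v_11(11) = 1. Step 2 — apply |x|_p = p^{-v_p(x)} = 11^{-1} = 1/11.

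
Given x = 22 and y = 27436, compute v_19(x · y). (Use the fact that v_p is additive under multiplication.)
v_19(603592) = 3

v_p(x) = 0 (factor: 22 = 19^0 · 22); v_p(y) = 3 (factor: 27436 = 19^3 · 4). Additivity: v_p(xy) = v_p(x) + v_p(y) = 0 + 3 = 3. (Direct check: xy = 603592 = 19^3 · (88).)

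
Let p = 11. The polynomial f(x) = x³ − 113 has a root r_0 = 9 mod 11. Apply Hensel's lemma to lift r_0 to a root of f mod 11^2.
r_1 = 119 (mod 121)

Hensel: r_{i+1} = r_i − f(r_i)/f′(r_i) mod 11^{i+2}, where f′(x) = 3x². Iterate:
  r_0 = 9 (mod 11)
  r_1 = 119 (mod 121)
Final: r = 119 with f(r) ≡ 0 mod 11^2.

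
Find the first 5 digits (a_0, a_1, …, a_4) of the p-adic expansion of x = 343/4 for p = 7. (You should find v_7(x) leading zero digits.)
(a_0, …, a_4) = (0, 0, 0, 2, 5)

v_7(343/4) = 3, so a_0 = ... = a_2 = 0. Factor out: x = 7^3 · u with u = 1/4 a unit in ℤ_7. Expand u iteratively via a_{v+i} = u_i mod 7, u_{i+1} = (u_i − a_{v+i})/7:
  u_0 = 1/4;  a_3 = 2;  u_1 = (u_0 − 2)/7 = -1/4
  u_1 = -1/4;  a_4 = 5;  u_2 = (u_1 − 5)/7 = -3/4
Digits: (0, 0, 0, 2, 5).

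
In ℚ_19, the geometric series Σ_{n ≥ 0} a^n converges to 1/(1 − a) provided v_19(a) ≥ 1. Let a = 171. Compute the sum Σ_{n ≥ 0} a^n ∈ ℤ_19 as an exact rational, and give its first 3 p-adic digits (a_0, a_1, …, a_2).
Σ a^n = 1/(1 − a) = -1/170;  first 3 digits = (1, 9, 5)

v_19(a) = 1 ≥ 1, so the series converges in ℤ_19 to 1/(1 − a) = 1/(1 − 171) = -1/170. Expand this rational in ℤ_19: compute digits iteratively via d_i = x_i mod 19, x_{i+1} = (x_i − d_i)/19. The first 3 digits are (1, 9, 5).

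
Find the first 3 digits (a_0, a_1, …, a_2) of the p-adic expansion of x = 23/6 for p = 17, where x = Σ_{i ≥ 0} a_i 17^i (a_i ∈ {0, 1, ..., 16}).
(a_0, …, a_2) = (1, 3, 14)

v_17(23/6) = 0 (numerator and denominator both coprime to 17), so x ∈ ℤ_17^×. Compute digits iteratively via a_i = x_i mod 17, x_{i+1} = (x_i − a_i)/17, with x_0 = x:
  x_0 = 23/6;  a_0 = 1;  x_1 = (x_0 − 1)/17 = 1/6
  x_1 = 1/6;  a_1 = 3;  x_2 = (x_1 − 3)/17 = -1/6
  x_2 = -1/6;  a_2 = 14;  x_3 = (x_2 − 14)/17 = -5/6
Digits: (1, 3, 14).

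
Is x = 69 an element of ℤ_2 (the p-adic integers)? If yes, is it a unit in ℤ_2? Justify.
x ∈ ℤ_2^× (unit); v_2(x) = 0

ℤ_2 = {x ∈ ℚ_2 : v_2(x) ≥ 0} and ℤ_2^× = {x ∈ ℤ_2 : v_2(x) = 0}. Here v_2(69) = v_2(num) − v_2(den) = 0; compare against these criteria.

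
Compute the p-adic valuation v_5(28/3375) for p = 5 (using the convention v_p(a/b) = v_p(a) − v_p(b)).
v_5(28/3375) = -3

Factor powers of 5 from the numerator and denominator of the reduced fraction: 28 = 5^0 · 28 and 3375 = 5^3 · 27. Apply v_p(a/b) = v_p(a) − v_p(b): v_5(28/3375) = 0 − 3 = -3.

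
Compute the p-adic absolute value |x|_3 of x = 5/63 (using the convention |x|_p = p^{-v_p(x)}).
|5/63|_3 = 9

Step 1 — compute v_3(x) by factoring powers of 3 out of the numerator and denominator: v_3(5/63) = -2. Step 2 — apply |x|_p = p^{-v_p(x)} = 3^{2} = 9.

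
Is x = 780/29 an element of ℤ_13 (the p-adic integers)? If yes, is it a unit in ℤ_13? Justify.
x ∈ ℤ_13 but not a unit; v_13(x) = 1 > 0

ℤ_13 = {x ∈ ℚ_13 : v_13(x) ≥ 0} and ℤ_13^× = {x ∈ ℤ_13 : v_13(x) = 0}. Here v_13(780/29) = v_13(num) − v_13(den) = 1; compare against these criteria.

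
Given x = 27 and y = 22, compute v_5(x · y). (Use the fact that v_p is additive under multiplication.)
v_5(594) = 0

v_p(x) = 0 (factor: 27 = 5^0 · 27); v_p(y) = 0 (factor: 22 = 5^0 · 22). Additivity: v_p(xy) = v_p(x) + v_p(y) = 0 + 0 = 0. (Direct check: xy = 594 = 5^0 · (594).)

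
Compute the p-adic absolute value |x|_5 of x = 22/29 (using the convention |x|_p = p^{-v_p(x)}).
|22/29|_5 = 1

Step 1 — compute v_5(x) by factoring powers of 5 out of the numerator and denominator: v_5(22/29) = 0. Step 2 — apply |x|_p = p^{-v_p(x)} = 5^{0} = 1.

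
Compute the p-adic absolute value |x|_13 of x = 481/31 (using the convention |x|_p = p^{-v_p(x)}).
|481/31|_13 = 1/13

Step 1 — compute v_13(x) by factoring powers of 13 out of the numerator and denominator: v_13(481/31) = 1. Step 2 — apply |x|_p = p^{-v_p(x)} = 13^{-1} = 1/13.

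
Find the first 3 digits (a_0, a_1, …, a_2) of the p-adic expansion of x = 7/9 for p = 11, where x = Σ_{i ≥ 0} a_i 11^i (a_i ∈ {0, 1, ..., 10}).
(a_0, …, a_2) = (2, 6, 8)

v_11(7/9) = 0 (numerator and denominator both coprime to 11), so x ∈ ℤ_11^×. Compute digits iteratively via a_i = x_i mod 11, x_{i+1} = (x_i − a_i)/11, with x_0 = x:
  x_0 = 7/9;  a_0 = 2;  x_1 = (x_0 − 2)/11 = -1/9
  x_1 = -1/9;  a_1 = 6;  x_2 = (x_1 − 6)/11 = -5/9
  x_2 = -5/9;  a_2 = 8;  x_3 = (x_2 − 8)/11 = -7/9
Digits: (2, 6, 8).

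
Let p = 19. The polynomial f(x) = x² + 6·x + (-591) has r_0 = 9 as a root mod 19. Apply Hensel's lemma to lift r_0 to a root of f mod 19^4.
r_3 = 94610 (mod 130321)

Hensel: r_{i+1} = r_i − f(r_i)·(f′(r_i))^{-1} mod 19^{i+2}, f′(x) = 2x + 6. Iterate:
  r_0 = 9 (mod 19)
  r_1 = 28 (mod 361)
  r_2 = 5443 (mod 6859)
  r_3 = 94610 (mod 130321)
Final: r = 94610 satisfies f(r) ≡ 0 mod 19^4.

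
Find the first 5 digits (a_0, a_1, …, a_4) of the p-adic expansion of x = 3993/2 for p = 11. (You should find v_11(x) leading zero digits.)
(a_0, …, a_4) = (0, 0, 0, 7, 5)

v_11(3993/2) = 3, so a_0 = ... = a_2 = 0. Factor out: x = 11^3 · u with u = 3/2 a unit in ℤ_11. Expand u iteratively via a_{v+i} = u_i mod 11, u_{i+1} = (u_i − a_{v+i})/11:
  u_0 = 3/2;  a_3 = 7;  u_1 = (u_0 − 7)/11 = -1/2
  u_1 = -1/2;  a_4 = 5;  u_2 = (u_1 − 5)/11 = -1/2
Digits: (0, 0, 0, 7, 5).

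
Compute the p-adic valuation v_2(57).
v_2(57) = 0

v_2(n) is the largest exponent k such that 2^k divides n. Factor out: 57 = 2^0 · 57. (Sign doesn't affect v_p.) So v_2(57) = 0.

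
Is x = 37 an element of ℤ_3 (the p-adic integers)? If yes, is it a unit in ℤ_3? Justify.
x ∈ ℤ_3^× (unit); v_3(x) = 0

ℤ_3 = {x ∈ ℚ_3 : v_3(x) ≥ 0} and ℤ_3^× = {x ∈ ℤ_3 : v_3(x) = 0}. Here v_3(37) = v_3(num) − v_3(den) = 0; compare against these criteria.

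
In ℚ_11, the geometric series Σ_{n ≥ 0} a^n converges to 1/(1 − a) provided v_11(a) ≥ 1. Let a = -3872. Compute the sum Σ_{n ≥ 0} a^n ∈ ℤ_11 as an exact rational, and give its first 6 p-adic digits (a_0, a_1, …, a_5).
Σ a^n = 1/(1 − a) = 1/3873;  first 6 digits = (1, 0, 1, 8, 0, 5)

v_11(a) = 2 ≥ 1, so the series converges in ℤ_11 to 1/(1 − a) = 1/(1 − (-3872)) = 1/3873. Expand this rational in ℤ_11: compute digits iteratively via d_i = x_i mod 11, x_{i+1} = (x_i − d_i)/11. The first 6 digits are (1, 0, 1, 8, 0, 5).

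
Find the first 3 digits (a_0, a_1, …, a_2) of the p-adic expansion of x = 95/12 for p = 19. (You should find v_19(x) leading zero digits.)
(a_0, …, a_2) = (0, 2, 11)

v_19(95/12) = 1, so a_0 = ... = a_0 = 0. Factor out: x = 19^1 · u with u = 5/12 a unit in ℤ_19. Expand u iteratively via a_{v+i} = u_i mod 19, u_{i+1} = (u_i − a_{v+i})/19:
  u_0 = 5/12;  a_1 = 2;  u_1 = (u_0 − 2)/19 = -1/12
  u_1 = -1/12;  a_2 = 11;  u_2 = (u_1 − 11)/19 = -7/12
Digits: (0, 2, 11).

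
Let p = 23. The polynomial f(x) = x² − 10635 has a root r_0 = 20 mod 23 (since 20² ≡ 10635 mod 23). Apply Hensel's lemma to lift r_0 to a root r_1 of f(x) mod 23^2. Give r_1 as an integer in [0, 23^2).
r_1 = 342 (mod 529)

Hensel's recurrence: r_{i+1} = r_i − f(r_i)·(f′(r_i))^{-1} mod 23^{i+2}, with f′(x) = 2x. Iterate:
  r_0 = 20 (mod 23)
  r_1 = 342 (mod 529)
Final: r_1 = 342, and one checks f(r_1) ≡ 0 mod 23^2.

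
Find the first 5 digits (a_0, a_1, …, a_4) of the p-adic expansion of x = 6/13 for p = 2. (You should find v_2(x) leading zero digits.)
(a_0, …, a_4) = (0, 1, 1, 1, 1)

v_2(6/13) = 1, so a_0 = ... = a_0 = 0. Factor out: x = 2^1 · u with u = 3/13 a unit in ℤ_2. Expand u iteratively via a_{v+i} = u_i mod 2, u_{i+1} = (u_i − a_{v+i})/2:
  u_0 = 3/13;  a_1 = 1;  u_1 = (u_0 − 1)/2 = -5/13
  u_1 = -5/13;  a_2 = 1;  u_2 = (u_1 − 1)/2 = -9/13
  u_2 = -9/13;  a_3 = 1;  u_3 = (u_2 − 1)/2 = -11/13
  u_3 = -11/13;  a_4 = 1;  u_4 = (u_3 − 1)/2 = -12/13
Digits: (0, 1, 1, 1, 1).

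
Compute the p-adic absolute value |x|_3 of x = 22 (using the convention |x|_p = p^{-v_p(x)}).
|22|_3 = 1

Step 1 — compute v_3(x) by factoring powers of 3 out of the numerator and denominator: v_3(22) = 0. Step 2 — apply |x|_p = p^{-v_p(x)} = 3^{0} = 1.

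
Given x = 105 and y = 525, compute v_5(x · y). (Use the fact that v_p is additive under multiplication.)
v_5(55125) = 3

v_p(x) = 1 (factor: 105 = 5^1 · 21); v_p(y) = 2 (factor: 525 = 5^2 · 21). Additivity: v_p(xy) = v_p(x) + v_p(y) = 1 + 2 = 3. (Direct check: xy = 55125 = 5^3 · (441).)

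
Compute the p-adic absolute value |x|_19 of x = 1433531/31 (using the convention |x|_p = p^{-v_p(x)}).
|1433531/31|_19 = 1/130321

Step 1 — compute v_19(x) by factoring powers of 19 out of the numerator and denominator: v_19(1433531/31) = 4. Step 2 — apply |x|_p = p^{-v_p(x)} = 19^{-4} = 1/130321.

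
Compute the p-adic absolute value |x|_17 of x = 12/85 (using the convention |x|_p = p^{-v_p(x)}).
|12/85|_17 = 17

Step 1 — compute v_17(x) by factoring powers of 17 out of the numerator and denominator: v_17(12/85) = -1. Step 2 — apply |x|_p = p^{-v_p(x)} = 17^{1} = 17.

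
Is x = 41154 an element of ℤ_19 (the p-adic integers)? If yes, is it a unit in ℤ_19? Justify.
x ∈ ℤ_19 but not a unit; v_19(x) = 3 > 0

ℤ_19 = {x ∈ ℚ_19 : v_19(x) ≥ 0} and ℤ_19^× = {x ∈ ℤ_19 : v_19(x) = 0}. Here v_19(41154) = v_19(num) − v_19(den) = 3; compare against these criteria.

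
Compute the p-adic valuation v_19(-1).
v_19(-1) = 0

v_19(n) is the largest exponent k such that 19^k divides n. Factor out: -1 = -19^0 · 1. (Sign doesn't affect v_p.) So v_19(-1) = 0.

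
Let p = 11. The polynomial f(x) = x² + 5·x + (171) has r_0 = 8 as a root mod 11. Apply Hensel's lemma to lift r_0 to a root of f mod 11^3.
r_2 = 767 (mod 1331)

Hensel: r_{i+1} = r_i − f(r_i)·(f′(r_i))^{-1} mod 11^{i+2}, f′(x) = 2x + 5. Iterate:
  r_0 = 8 (mod 11)
  r_1 = 41 (mod 121)
  r_2 = 767 (mod 1331)
Final: r = 767 satisfies f(r) ≡ 0 mod 11^3.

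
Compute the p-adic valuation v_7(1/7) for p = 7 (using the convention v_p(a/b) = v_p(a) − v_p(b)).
v_7(1/7) = -1

Factor powers of 7 from the numerator and denominator of the reduced fraction: 1 = 7^0 · 1 and 7 = 7^1 · 1. Apply v_p(a/b) = v_p(a) − v_p(b): v_7(1/7) = 0 − 1 = -1.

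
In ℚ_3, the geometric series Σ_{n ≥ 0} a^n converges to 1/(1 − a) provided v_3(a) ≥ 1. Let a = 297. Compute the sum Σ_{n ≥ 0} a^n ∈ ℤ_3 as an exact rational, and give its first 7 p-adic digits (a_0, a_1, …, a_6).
Σ a^n = 1/(1 − a) = -1/296;  first 7 digits = (1, 0, 0, 2, 0, 1, 1)

v_3(a) = 3 ≥ 1, so the series converges in ℤ_3 to 1/(1 − a) = 1/(1 − 297) = -1/296. Expand this rational in ℤ_3: compute digits iteratively via d_i = x_i mod 3, x_{i+1} = (x_i − d_i)/3. The first 7 digits are (1, 0, 0, 2, 0, 1, 1).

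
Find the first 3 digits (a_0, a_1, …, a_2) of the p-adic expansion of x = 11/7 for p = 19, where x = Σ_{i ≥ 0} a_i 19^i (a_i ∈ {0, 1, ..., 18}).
(a_0, …, a_2) = (7, 16, 10)

v_19(11/7) = 0 (numerator and denominator both coprime to 19), so x ∈ ℤ_19^×. Compute digits iteratively via a_i = x_i mod 19, x_{i+1} = (x_i − a_i)/19, with x_0 = x:
  x_0 = 11/7;  a_0 = 7;  x_1 = (x_0 − 7)/19 = -2/7
  x_1 = -2/7;  a_1 = 16;  x_2 = (x_1 − 16)/19 = -6/7
  x_2 = -6/7;  a_2 = 10;  x_3 = (x_2 − 10)/19 = -4/7
Digits: (7, 16, 10).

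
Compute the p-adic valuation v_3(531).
v_3(531) = 2

v_3(n) is the largest exponent k such that 3^k divides n. Factor out: 531 = 3^2 · 59. (Sign doesn't affect v_p.) So v_3(531) = 2.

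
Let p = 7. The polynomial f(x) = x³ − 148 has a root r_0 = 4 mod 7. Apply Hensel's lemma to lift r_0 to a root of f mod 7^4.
r_3 = 1929 (mod 2401)

Hensel: r_{i+1} = r_i − f(r_i)/f′(r_i) mod 7^{i+2}, where f′(x) = 3x². Iterate:
  r_0 = 4 (mod 7)
  r_1 = 18 (mod 49)
  r_2 = 214 (mod 343)
  r_3 = 1929 (mod 2401)
Final: r = 1929 with f(r) ≡ 0 mod 7^4.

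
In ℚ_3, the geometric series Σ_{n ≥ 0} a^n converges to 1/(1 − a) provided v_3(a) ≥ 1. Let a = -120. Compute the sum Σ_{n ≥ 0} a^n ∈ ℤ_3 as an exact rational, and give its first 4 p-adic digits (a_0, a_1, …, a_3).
Σ a^n = 1/(1 − a) = 1/121;  first 4 digits = (1, 2, 2, 2)

v_3(a) = 1 ≥ 1, so the series converges in ℤ_3 to 1/(1 − a) = 1/(1 − (-120)) = 1/121. Expand this rational in ℤ_3: compute digits iteratively via d_i = x_i mod 3, x_{i+1} = (x_i − d_i)/3. The first 4 digits are (1, 2, 2, 2).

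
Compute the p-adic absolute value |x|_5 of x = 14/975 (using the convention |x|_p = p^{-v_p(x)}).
|14/975|_5 = 25

Step 1 — compute v_5(x) by factoring powers of 5 out of the numerator and denominator: v_5(14/975) = -2. Step 2 — apply |x|_p = p^{-v_p(x)} = 5^{2} = 25.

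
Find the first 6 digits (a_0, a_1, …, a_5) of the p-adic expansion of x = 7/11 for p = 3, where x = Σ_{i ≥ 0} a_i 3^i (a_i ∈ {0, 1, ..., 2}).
(a_0, …, a_5) = (2, 2, 0, 0, 1, 1)

v_3(7/11) = 0 (numerator and denominator both coprime to 3), so x ∈ ℤ_3^×. Compute digits iteratively via a_i = x_i mod 3, x_{i+1} = (x_i − a_i)/3, with x_0 = x:
  x_0 = 7/11;  a_0 = 2;  x_1 = (x_0 − 2)/3 = -5/11
  x_1 = -5/11;  a_1 = 2;  x_2 = (x_1 − 2)/3 = -9/11
  x_2 = -9/11;  a_2 = 0;  x_3 = (x_2 − 0)/3 = -3/11
  x_3 = -3/11;  a_3 = 0;  x_4 = (x_3 − 0)/3 = -1/11
  x_4 = -1/11;  a_4 = 1;  x_5 = (x_4 − 1)/3 = -4/11
  x_5 = -4/11;  a_5 = 1;  x_6 = (x_5 − 1)/3 = -5/11
Digits: (2, 2, 0, 0, 1, 1).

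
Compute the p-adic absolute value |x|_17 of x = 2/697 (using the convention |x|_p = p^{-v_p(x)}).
|2/697|_17 = 17

Step 1 — compute v_17(x) by factoring powers of 17 out of the numerator and denominator: v_17(2/697) = -1. Step 2 — apply |x|_p = p^{-v_p(x)} = 17^{1} = 17.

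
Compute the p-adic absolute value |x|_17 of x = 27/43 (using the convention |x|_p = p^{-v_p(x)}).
|27/43|_17 = 1

Step 1 — compute v_17(x) by factoring powers of 17 out of the numerator and denominator: v_17(27/43) = 0. Step 2 — apply |x|_p = p^{-v_p(x)} = 17^{0} = 1.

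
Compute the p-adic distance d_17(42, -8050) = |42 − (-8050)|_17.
d_17(42, -8050) = 1/289

Step 1 — x − y = 42 − (-8050) = 8092. Step 2 — v_17(8092) = 2 (factor: 8092 = (17^2 · 28); the sign does not affect v_p). Step 3 — |x − y|_17 = 17^{-2} = 1/289.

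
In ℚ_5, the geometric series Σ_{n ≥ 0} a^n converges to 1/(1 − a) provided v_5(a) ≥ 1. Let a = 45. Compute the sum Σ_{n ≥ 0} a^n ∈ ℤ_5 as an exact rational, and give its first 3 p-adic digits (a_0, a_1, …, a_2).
Σ a^n = 1/(1 − a) = -1/44;  first 3 digits = (1, 4, 2)

v_5(a) = 1 ≥ 1, so the series converges in ℤ_5 to 1/(1 − a) = 1/(1 − 45) = -1/44. Expand this rational in ℤ_5: compute digits iteratively via d_i = x_i mod 5, x_{i+1} = (x_i − d_i)/5. The first 3 digits are (1, 4, 2).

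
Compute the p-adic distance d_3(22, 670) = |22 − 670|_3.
d_3(22, 670) = 1/81

Step 1 — x − y = 22 − 670 = -648. Step 2 — v_3(-648) = 4 (factor: -648 = −(3^4 · 8); the sign does not affect v_p). Step 3 — |x − y|_3 = 3^{-4} = 1/81.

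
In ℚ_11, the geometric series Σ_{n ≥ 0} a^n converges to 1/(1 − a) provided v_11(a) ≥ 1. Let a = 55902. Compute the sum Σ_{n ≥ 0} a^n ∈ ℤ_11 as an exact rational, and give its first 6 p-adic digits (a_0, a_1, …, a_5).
Σ a^n = 1/(1 − a) = -1/55901;  first 6 digits = (1, 0, 0, 9, 3, 0)

v_11(a) = 3 ≥ 1, so the series converges in ℤ_11 to 1/(1 − a) = 1/(1 − 55902) = -1/55901. Expand this rational in ℤ_11: compute digits iteratively via d_i = x_i mod 11, x_{i+1} = (x_i − d_i)/11. The first 6 digits are (1, 0, 0, 9, 3, 0).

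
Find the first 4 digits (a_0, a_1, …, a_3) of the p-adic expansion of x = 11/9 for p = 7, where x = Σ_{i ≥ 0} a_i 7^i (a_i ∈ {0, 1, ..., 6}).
(a_0, …, a_3) = (2, 3, 5, 0)

v_7(11/9) = 0 (numerator and denominator both coprime to 7), so x ∈ ℤ_7^×. Compute digits iteratively via a_i = x_i mod 7, x_{i+1} = (x_i − a_i)/7, with x_0 = x:
  x_0 = 11/9;  a_0 = 2;  x_1 = (x_0 − 2)/7 = -1/9
  x_1 = -1/9;  a_1 = 3;  x_2 = (x_1 − 3)/7 = -4/9
  x_2 = -4/9;  a_2 = 5;  x_3 = (x_2 − 5)/7 = -7/9
  x_3 = -7/9;  a_3 = 0;  x_4 = (x_3 − 0)/7 = -1/9
Digits: (2, 3, 5, 0).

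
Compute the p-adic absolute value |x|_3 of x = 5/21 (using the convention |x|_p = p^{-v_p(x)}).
|5/21|_3 = 3

Step 1 — compute v_3(x) by factoring powers of 3 out of the numerator and denominator: v_3(5/21) = -1. Step 2 — apply |x|_p = p^{-v_p(x)} = 3^{1} = 3.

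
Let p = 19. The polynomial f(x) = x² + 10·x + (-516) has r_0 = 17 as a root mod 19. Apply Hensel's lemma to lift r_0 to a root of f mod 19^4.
r_3 = 30531 (mod 130321)

Hensel: r_{i+1} = r_i − f(r_i)·(f′(r_i))^{-1} mod 19^{i+2}, f′(x) = 2x + 10. Iterate:
  r_0 = 17 (mod 19)
  r_1 = 207 (mod 361)
  r_2 = 3095 (mod 6859)
  r_3 = 30531 (mod 130321)
Final: r = 30531 satisfies f(r) ≡ 0 mod 19^4.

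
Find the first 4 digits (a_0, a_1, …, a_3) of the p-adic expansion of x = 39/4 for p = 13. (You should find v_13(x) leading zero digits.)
(a_0, …, a_3) = (0, 4, 3, 3)

v_13(39/4) = 1, so a_0 = ... = a_0 = 0. Factor out: x = 13^1 · u with u = 3/4 a unit in ℤ_13. Expand u iteratively via a_{v+i} = u_i mod 13, u_{i+1} = (u_i − a_{v+i})/13:
  u_0 = 3/4;  a_1 = 4;  u_1 = (u_0 − 4)/13 = -1/4
  u_1 = -1/4;  a_2 = 3;  u_2 = (u_1 − 3)/13 = -1/4
  u_2 = -1/4;  a_3 = 3;  u_3 = (u_2 − 3)/13 = -1/4
Digits: (0, 4, 3, 3).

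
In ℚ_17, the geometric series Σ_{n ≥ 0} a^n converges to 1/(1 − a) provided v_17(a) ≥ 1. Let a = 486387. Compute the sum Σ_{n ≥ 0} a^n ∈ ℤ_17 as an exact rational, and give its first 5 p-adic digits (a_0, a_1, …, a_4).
Σ a^n = 1/(1 − a) = -1/486386;  first 5 digits = (1, 0, 0, 14, 5)

v_17(a) = 3 ≥ 1, so the series converges in ℤ_17 to 1/(1 − a) = 1/(1 − 486387) = -1/486386. Expand this rational in ℤ_17: compute digits iteratively via d_i = x_i mod 17, x_{i+1} = (x_i − d_i)/17. The first 5 digits are (1, 0, 0, 14, 5).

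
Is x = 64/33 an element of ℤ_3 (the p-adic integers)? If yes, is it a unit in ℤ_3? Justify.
x ∉ ℤ_3 (v_3(x) = -1 < 0)

ℤ_3 = {x ∈ ℚ_3 : v_3(x) ≥ 0} and ℤ_3^× = {x ∈ ℤ_3 : v_3(x) = 0}. Here v_3(64/33) = v_3(num) − v_3(den) = -1; compare against these criteria.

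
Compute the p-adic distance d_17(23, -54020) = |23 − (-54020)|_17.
d_17(23, -54020) = 1/4913

Step 1 — x − y = 23 − (-54020) = 54043. Step 2 — v_17(54043) = 3 (factor: 54043 = (17^3 · 11); the sign does not affect v_p). Step 3 — |x − y|_17 = 17^{-3} = 1/4913.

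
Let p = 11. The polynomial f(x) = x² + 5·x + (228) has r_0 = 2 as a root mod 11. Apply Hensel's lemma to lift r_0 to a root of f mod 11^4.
r_3 = 8109 (mod 14641)

Hensel: r_{i+1} = r_i − f(r_i)·(f′(r_i))^{-1} mod 11^{i+2}, f′(x) = 2x + 5. Iterate:
  r_0 = 2 (mod 11)
  r_1 = 2 (mod 121)
  r_2 = 123 (mod 1331)
  r_3 = 8109 (mod 14641)
Final: r = 8109 satisfies f(r) ≡ 0 mod 11^4.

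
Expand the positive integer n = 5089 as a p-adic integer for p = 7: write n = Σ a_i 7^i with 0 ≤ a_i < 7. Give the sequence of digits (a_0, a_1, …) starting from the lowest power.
(a_0, a_1, …) = (0, 6, 5, 0, 2)

Repeated division by 7 gives the digits low-to-high: 5089 = 6·7^1 + 5·7^2 + 2·7^4. Digit sequence: (0, 6, 5, 0, 2).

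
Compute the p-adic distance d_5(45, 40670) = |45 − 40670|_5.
d_5(45, 40670) = 1/3125

Step 1 — x − y = 45 − 40670 = -40625. Step 2 — v_5(-40625) = 5 (factor: -40625 = −(5^5 · 13); the sign does not affect v_p). Step 3 — |x − y|_5 = 5^{-5} = 1/3125.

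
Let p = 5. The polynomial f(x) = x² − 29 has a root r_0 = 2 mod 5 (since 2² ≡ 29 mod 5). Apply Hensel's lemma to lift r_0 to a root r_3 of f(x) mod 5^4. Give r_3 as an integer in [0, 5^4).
r_3 = 477 (mod 625)

Hensel's recurrence: r_{i+1} = r_i − f(r_i)·(f′(r_i))^{-1} mod 5^{i+2}, with f′(x) = 2x. Iterate:
  r_0 = 2 (mod 5)
  r_1 = 2 (mod 25)
  r_2 = 102 (mod 125)
  r_3 = 477 (mod 625)
Final: r_3 = 477, and one checks f(r_3) ≡ 0 mod 5^4.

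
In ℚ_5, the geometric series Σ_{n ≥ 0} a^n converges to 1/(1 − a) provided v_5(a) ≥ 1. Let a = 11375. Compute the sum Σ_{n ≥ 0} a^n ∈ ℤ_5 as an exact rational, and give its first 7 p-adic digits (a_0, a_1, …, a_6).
Σ a^n = 1/(1 − a) = -1/11374;  first 7 digits = (1, 0, 0, 1, 3, 3, 1)

v_5(a) = 3 ≥ 1, so the series converges in ℤ_5 to 1/(1 − a) = 1/(1 − 11375) = -1/11374. Expand this rational in ℤ_5: compute digits iteratively via d_i = x_i mod 5, x_{i+1} = (x_i − d_i)/5. The first 7 digits are (1, 0, 0, 1, 3, 3, 1).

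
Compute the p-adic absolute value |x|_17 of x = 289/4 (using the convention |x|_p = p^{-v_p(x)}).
|289/4|_17 = 1/289

Step 1 — compute v_17(x) by factoring powers of 17 out of the numerator and denominator: v_17(289/4) = 2. Step 2 — apply |x|_p = p^{-v_p(x)} = 17^{-2} = 1/289.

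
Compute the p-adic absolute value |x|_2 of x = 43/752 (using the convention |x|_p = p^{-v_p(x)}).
|43/752|_2 = 16

Step 1 — compute v_2(x) by factoring powers of 2 out of the numerator and denominator: v_2(43/752) = -4. Step 2 — apply |x|_p = p^{-v_p(x)} = 2^{4} = 16.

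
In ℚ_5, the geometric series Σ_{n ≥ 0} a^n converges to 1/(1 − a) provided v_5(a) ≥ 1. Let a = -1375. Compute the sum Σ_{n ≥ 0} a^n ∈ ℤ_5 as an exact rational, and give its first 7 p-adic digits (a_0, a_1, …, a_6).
Σ a^n = 1/(1 − a) = 1/1376;  first 7 digits = (1, 0, 0, 4, 2, 4, 0)

v_5(a) = 3 ≥ 1, so the series converges in ℤ_5 to 1/(1 − a) = 1/(1 − (-1375)) = 1/1376. Expand this rational in ℤ_5: compute digits iteratively via d_i = x_i mod 5, x_{i+1} = (x_i − d_i)/5. The first 7 digits are (1, 0, 0, 4, 2, 4, 0).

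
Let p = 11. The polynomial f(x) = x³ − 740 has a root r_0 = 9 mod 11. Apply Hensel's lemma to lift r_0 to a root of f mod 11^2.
r_1 = 20 (mod 121)

Hensel: r_{i+1} = r_i − f(r_i)/f′(r_i) mod 11^{i+2}, where f′(x) = 3x². Iterate:
  r_0 = 9 (mod 11)
  r_1 = 20 (mod 121)
Final: r = 20 with f(r) ≡ 0 mod 11^2.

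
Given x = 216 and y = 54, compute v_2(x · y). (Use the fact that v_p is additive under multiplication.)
v_2(11664) = 4

v_p(x) = 3 (factor: 216 = 2^3 · 27); v_p(y) = 1 (factor: 54 = 2^1 · 27). Additivity: v_p(xy) = v_p(x) + v_p(y) = 3 + 1 = 4. (Direct check: xy = 11664 = 2^4 · (729).)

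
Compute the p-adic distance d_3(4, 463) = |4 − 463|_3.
d_3(4, 463) = 1/27

Step 1 — x − y = 4 − 463 = -459. Step 2 — v_3(-459) = 3 (factor: -459 = −(3^3 · 17); the sign does not affect v_p). Step 3 — |x − y|_3 = 3^{-3} = 1/27.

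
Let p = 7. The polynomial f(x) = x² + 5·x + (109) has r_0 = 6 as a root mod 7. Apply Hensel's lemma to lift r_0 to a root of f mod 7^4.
r_3 = 699 (mod 2401)

Hensel: r_{i+1} = r_i − f(r_i)·(f′(r_i))^{-1} mod 7^{i+2}, f′(x) = 2x + 5. Iterate:
  r_0 = 6 (mod 7)
  r_1 = 13 (mod 49)
  r_2 = 13 (mod 343)
  r_3 = 699 (mod 2401)
Final: r = 699 satisfies f(r) ≡ 0 mod 7^4.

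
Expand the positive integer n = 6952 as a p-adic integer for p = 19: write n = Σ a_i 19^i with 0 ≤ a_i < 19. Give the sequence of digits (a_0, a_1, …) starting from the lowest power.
(a_0, a_1, …) = (17, 4, 0, 1)

Repeated division by 19 gives the digits low-to-high: 6952 = 17 + 4·19^1 + 1·19^3. Digit sequence: (17, 4, 0, 1).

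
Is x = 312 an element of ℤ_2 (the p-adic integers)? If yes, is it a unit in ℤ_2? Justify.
x ∈ ℤ_2 but not a unit; v_2(x) = 3 > 0

ℤ_2 = {x ∈ ℚ_2 : v_2(x) ≥ 0} and ℤ_2^× = {x ∈ ℤ_2 : v_2(x) = 0}. Here v_2(312) = v_2(num) − v_2(den) = 3; compare against these criteria.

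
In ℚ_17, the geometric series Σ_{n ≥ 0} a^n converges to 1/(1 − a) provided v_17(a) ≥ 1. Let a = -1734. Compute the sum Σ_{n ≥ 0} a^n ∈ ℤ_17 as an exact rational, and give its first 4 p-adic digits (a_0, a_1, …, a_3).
Σ a^n = 1/(1 − a) = 1/1735;  first 4 digits = (1, 0, 11, 16)

v_17(a) = 2 ≥ 1, so the series converges in ℤ_17 to 1/(1 − a) = 1/(1 − (-1734)) = 1/1735. Expand this rational in ℤ_17: compute digits iteratively via d_i = x_i mod 17, x_{i+1} = (x_i − d_i)/17. The first 4 digits are (1, 0, 11, 16).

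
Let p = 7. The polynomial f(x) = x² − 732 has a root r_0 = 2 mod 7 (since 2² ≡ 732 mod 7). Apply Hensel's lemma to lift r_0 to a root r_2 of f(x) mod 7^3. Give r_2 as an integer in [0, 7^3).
r_2 = 135 (mod 343)

Hensel's recurrence: r_{i+1} = r_i − f(r_i)·(f′(r_i))^{-1} mod 7^{i+2}, with f′(x) = 2x. Iterate:
  r_0 = 2 (mod 7)
  r_1 = 37 (mod 49)
  r_2 = 135 (mod 343)
Final: r_2 = 135, and one checks f(r_2) ≡ 0 mod 7^3.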